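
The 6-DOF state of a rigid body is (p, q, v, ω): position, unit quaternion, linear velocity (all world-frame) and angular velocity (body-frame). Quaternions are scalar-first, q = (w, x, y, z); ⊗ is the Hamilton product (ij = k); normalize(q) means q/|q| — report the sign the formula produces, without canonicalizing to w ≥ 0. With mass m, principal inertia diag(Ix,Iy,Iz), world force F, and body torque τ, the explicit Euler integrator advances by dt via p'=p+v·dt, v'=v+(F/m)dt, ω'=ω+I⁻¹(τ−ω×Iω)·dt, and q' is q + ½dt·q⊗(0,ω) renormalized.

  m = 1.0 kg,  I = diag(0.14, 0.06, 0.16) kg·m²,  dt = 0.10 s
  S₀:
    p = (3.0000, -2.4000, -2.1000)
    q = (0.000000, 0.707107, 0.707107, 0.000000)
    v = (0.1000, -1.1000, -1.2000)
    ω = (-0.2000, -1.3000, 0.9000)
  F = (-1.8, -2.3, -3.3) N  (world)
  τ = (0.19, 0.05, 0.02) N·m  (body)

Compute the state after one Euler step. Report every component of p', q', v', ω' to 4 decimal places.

p' = (3.0100, -2.5100, -2.2200)
q' = (0.0529, 0.7366, 0.6732, -0.0388)
v' = (-0.0800, -1.3300, -1.5300)
ω' = (0.0193, -1.2227, 0.9255)

new position p' = (3.0100, -2.5100, -2.2200)
v' = v + a·dt = (-0.0800, -1.3300, -1.5300)
ω×(Iω) gyroscopic = (-0.1170, 0.0036, -0.0208)
(τ − ω×Iω)/I = (2.1929, 0.7733, 0.2550)
ω' = ω + α·dt = (0.0193, -1.2227, 0.9255)
Hamilton product q⊗(0,ω) = (1.0606605, 0.6363963, -0.6363963, -0.7778177)
q + ½dt·q⊗(0,ω), renormalized = (0.0529, 0.7366, 0.6732, -0.0388)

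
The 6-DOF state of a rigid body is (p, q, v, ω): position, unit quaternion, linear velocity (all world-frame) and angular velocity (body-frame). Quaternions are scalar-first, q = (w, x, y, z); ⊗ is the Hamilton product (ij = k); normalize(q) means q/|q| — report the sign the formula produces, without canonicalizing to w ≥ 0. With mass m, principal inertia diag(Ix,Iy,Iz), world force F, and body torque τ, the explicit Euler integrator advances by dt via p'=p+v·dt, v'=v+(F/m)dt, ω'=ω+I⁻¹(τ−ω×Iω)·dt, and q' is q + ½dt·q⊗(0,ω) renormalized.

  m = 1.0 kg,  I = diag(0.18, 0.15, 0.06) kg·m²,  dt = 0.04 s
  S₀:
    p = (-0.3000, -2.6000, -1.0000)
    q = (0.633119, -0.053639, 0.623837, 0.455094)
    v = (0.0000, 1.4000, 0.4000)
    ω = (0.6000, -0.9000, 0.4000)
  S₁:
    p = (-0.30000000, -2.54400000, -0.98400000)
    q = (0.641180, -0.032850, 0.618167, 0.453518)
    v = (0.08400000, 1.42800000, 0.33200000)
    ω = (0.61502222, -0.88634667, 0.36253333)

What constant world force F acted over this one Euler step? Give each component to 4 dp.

F = (2.1000, 0.7000, -1.7000)

Δv = v₁−v₀ = (0.08400000, 0.02800000, -0.06800000)
applied force F = (2.1000, 0.7000, -1.7000)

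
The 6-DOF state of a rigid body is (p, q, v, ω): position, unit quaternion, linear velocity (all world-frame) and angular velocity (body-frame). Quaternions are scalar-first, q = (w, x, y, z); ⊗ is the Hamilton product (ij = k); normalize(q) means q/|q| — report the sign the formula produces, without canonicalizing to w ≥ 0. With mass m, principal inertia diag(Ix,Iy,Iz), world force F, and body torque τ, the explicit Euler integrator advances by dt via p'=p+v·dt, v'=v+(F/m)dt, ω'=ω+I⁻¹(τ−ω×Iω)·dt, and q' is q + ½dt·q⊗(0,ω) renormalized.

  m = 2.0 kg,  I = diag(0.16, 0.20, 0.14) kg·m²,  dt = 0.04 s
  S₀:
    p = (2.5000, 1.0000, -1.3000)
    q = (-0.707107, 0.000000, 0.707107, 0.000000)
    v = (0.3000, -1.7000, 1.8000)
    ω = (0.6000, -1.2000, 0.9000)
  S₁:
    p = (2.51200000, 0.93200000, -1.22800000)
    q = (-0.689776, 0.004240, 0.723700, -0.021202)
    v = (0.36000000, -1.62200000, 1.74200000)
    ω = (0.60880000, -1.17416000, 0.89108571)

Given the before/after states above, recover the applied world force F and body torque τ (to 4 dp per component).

ω₁ − ω₀ = (0.00880000, 0.02584000, -0.00891429)
precession coupling = (0.0648, 0.0108, -0.0288)
applied torque τ = (0.1000, 0.1400, -0.0600)
velocity change Δv = (0.06000000, 0.07800000, -0.05800000)
m·(v₁−v₀)/dt = (3.0000, 3.9000, -2.9000)

F = (3.0000, 3.9000, -2.9000)
τ = (0.1000, 0.1400, -0.0600)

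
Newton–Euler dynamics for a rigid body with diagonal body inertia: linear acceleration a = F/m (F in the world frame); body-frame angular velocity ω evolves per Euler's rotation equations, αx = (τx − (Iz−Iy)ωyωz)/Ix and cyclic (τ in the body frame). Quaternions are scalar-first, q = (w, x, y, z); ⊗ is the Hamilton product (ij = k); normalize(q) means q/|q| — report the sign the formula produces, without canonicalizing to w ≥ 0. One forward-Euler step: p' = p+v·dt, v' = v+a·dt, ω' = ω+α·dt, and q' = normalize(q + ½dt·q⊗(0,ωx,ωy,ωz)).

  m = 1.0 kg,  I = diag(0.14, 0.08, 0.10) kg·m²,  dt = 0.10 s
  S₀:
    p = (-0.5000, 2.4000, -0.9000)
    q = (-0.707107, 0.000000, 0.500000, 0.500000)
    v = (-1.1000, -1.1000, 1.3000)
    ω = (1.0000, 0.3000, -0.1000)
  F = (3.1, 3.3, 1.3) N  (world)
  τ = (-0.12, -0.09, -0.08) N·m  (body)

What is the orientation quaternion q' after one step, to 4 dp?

Hamilton product q⊗(0,ω) = (-0.1000000, -0.9071070, 0.2878679, -0.4292893)
updated quaternion q' = (-0.7111, -0.0453, 0.5137, 0.4779)

q' = (-0.7111, -0.0453, 0.5137, 0.4779)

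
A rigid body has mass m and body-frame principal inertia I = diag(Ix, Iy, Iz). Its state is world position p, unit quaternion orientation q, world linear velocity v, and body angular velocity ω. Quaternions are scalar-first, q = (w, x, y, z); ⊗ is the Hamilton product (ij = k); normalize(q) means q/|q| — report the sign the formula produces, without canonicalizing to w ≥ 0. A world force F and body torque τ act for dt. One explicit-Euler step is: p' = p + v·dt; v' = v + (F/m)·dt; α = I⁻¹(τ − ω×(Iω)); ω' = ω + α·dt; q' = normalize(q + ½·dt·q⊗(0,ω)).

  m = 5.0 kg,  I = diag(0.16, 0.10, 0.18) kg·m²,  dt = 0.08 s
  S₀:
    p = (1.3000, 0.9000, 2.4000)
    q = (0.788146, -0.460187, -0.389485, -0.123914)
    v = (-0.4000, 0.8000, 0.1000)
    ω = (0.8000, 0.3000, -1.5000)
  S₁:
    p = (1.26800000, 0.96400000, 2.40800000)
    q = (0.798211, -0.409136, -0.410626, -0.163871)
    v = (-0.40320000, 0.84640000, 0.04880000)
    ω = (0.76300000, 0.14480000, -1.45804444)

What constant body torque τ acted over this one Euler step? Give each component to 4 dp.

τ = (-0.1100, -0.1700, 0.0800)

Δω = ω₁−ω₀ = (-0.03700000, -0.15520000, 0.04195556)
τ = I·(Δω/dt) + ω₀×(Iω₀) = (-0.1100, -0.1700, 0.0800)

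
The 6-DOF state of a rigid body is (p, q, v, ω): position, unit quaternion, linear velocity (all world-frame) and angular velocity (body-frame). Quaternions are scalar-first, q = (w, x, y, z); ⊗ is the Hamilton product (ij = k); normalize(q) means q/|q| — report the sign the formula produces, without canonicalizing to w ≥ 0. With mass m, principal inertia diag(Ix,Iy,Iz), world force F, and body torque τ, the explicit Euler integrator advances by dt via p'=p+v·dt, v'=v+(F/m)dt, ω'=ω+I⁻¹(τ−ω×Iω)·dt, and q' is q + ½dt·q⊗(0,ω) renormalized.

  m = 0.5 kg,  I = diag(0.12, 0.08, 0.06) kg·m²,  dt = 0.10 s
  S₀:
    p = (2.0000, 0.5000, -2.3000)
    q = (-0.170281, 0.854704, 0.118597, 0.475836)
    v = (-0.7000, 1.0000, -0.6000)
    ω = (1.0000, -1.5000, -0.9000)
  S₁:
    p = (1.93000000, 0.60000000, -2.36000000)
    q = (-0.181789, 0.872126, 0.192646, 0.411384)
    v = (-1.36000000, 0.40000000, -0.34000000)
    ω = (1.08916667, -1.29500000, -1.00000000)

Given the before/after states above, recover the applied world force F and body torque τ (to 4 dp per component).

velocity change Δv = (-0.66000000, -0.60000000, 0.26000000)
applied force F = (-3.3000, -3.0000, 1.3000)
rate change Δω = (0.08916667, 0.20500000, -0.10000000)
ω₀×(Iω₀) = (-0.0270, -0.0540, 0.0600)
I·α + gyro = (0.0800, 0.1100, 0.0000)

F = (-3.3000, -3.0000, 1.3000)
τ = (0.0800, 0.1100, 0.0000)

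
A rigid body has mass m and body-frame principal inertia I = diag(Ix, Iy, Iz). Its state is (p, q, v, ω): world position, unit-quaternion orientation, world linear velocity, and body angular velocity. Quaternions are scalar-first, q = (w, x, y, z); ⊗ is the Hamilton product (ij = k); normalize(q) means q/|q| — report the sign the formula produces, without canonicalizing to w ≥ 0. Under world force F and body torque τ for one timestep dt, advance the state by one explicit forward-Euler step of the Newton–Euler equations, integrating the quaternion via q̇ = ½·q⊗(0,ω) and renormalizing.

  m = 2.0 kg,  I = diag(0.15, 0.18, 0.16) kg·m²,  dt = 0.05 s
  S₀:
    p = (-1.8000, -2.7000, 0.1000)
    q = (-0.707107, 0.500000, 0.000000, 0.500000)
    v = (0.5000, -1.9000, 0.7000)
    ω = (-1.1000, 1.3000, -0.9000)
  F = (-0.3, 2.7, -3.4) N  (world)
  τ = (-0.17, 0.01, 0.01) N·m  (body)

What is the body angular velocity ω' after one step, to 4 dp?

ω' = (-1.1645, 1.3055, -0.8835)

precession coupling ω×(Iω) = (0.0234, -0.0099, -0.0429)
angular accel α = (-1.2893, 0.1106, 0.3306)
ω + α·dt = (-1.1645, 1.3055, -0.8835)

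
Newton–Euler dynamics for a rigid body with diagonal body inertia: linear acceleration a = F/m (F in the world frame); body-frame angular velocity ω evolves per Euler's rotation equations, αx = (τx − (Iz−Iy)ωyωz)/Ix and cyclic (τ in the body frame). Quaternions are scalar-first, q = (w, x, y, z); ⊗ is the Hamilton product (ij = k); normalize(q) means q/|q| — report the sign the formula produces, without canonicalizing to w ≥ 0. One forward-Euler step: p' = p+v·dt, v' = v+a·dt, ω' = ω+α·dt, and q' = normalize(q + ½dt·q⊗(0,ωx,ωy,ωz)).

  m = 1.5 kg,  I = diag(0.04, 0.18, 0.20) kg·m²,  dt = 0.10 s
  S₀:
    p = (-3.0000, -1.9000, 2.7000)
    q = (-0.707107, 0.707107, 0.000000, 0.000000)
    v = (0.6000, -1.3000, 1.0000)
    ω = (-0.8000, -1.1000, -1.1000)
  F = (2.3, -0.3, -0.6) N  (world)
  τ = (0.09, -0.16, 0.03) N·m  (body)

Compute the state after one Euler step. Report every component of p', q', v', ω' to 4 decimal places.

α = I⁻¹(τ − ω×Iω) = (1.6450, -0.1067, -0.4660)
ω + α·dt = (-0.6355, -1.1107, -1.1466)
2q̇ = q⊗(0,ω) = (0.5656856, 0.5656856, 1.5556354, 0.0000000)
q' = normalize(q + ½dt·q⊗(0,ω)) = (-0.6762, 0.7326, 0.0775, 0.0000)
a = (1.5333, -0.2000, -0.4000)
p' = p + v·dt = (-2.9400, -2.0300, 2.8000)
v + (F/m)dt = (0.7533, -1.3200, 0.9600)

p' = (-2.9400, -2.0300, 2.8000)
q' = (-0.6762, 0.7326, 0.0775, 0.0000)
v' = (0.7533, -1.3200, 0.9600)
ω' = (-0.6355, -1.1107, -1.1466)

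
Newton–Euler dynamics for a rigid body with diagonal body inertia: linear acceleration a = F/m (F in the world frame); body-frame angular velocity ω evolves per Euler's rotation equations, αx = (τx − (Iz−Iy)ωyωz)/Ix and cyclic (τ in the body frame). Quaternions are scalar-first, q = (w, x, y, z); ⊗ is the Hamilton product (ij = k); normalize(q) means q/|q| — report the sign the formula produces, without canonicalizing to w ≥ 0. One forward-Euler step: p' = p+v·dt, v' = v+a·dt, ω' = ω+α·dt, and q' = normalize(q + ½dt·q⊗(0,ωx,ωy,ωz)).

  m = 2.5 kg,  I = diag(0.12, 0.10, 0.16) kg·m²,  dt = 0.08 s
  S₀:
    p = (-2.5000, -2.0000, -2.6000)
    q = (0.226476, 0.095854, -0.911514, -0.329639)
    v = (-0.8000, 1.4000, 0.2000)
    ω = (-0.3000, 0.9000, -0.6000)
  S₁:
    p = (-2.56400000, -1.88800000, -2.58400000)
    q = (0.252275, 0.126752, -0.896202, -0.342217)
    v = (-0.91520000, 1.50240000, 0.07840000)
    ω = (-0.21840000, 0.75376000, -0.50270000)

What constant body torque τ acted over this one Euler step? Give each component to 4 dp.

Δω = ω₁−ω₀ = (0.08160000, -0.14624000, 0.09730000)
ω₀×(Iω₀) = (-0.0324, -0.0072, 0.0054)
I·α + gyro = (0.0900, -0.1900, 0.2000)

τ = (0.0900, -0.1900, 0.2000)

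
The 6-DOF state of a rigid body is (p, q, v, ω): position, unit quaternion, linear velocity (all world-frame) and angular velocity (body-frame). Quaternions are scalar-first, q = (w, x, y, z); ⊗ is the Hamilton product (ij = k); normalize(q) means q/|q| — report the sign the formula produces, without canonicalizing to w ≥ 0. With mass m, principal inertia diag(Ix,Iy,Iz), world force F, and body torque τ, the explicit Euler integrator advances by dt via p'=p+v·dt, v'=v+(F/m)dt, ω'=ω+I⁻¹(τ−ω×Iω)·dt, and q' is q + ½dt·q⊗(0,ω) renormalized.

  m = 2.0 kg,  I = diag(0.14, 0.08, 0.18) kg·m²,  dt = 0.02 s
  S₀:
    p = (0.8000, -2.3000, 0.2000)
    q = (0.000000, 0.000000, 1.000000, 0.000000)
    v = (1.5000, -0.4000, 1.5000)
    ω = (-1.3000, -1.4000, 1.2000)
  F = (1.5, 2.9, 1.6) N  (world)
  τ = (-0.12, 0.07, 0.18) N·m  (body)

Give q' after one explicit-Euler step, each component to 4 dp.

2q̇ = q⊗(0,ω) = (1.4000000, 1.2000000, 0.0000000, 1.3000000)
q + ½dt·q⊗(0,ω), renormalized = (0.0140, 0.0120, 0.9997, 0.0130)

q' = (0.0140, 0.0120, 0.9997, 0.0130)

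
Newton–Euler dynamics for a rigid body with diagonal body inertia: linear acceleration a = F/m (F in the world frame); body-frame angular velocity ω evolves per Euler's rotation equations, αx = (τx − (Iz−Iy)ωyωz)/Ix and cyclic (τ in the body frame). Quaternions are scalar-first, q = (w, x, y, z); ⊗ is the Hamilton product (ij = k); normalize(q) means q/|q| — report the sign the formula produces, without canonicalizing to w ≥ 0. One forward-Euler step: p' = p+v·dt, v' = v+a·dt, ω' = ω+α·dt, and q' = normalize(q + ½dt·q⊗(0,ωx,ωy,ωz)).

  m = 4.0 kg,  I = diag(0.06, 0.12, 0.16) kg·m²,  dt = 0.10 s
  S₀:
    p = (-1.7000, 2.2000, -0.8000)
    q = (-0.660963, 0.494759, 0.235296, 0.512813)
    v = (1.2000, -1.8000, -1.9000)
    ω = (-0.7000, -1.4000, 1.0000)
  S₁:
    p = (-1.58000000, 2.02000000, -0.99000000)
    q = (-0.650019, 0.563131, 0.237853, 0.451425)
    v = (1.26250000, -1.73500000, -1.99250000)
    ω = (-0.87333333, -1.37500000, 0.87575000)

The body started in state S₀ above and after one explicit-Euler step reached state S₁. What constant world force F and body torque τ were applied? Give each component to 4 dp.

Δv = v₁−v₀ = (0.06250000, 0.06500000, -0.09250000)
F = m·Δv/dt = (2.5000, 2.6000, -3.7000)
rate change Δω = (-0.17333333, 0.02500000, -0.12425000)
applied torque τ = (-0.1600, 0.1000, -0.1400)

F = (2.5000, 2.6000, -3.7000)
τ = (-0.1600, 0.1000, -0.1400)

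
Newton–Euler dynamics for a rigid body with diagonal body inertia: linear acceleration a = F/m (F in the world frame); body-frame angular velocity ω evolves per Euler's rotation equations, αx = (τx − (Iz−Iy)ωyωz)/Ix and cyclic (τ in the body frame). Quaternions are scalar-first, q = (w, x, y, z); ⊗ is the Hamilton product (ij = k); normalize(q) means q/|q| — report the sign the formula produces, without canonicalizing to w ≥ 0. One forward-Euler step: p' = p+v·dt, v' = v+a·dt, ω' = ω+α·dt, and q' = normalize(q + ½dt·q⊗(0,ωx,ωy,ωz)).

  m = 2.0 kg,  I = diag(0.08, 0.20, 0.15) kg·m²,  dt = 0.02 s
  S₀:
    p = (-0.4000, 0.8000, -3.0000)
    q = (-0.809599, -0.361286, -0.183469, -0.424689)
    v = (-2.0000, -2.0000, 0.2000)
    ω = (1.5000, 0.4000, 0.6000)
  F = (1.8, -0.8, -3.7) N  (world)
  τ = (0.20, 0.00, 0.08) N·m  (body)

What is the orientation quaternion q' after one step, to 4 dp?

q' = (-0.8008, -0.3728, -0.1909, -0.4282)

q⊗(0,ω) = (0.8701300, -1.1546043, -0.7441015, -0.3550703)
q' = normalize(q + ½dt·q⊗(0,ω)) = (-0.8008, -0.3728, -0.1909, -0.4282)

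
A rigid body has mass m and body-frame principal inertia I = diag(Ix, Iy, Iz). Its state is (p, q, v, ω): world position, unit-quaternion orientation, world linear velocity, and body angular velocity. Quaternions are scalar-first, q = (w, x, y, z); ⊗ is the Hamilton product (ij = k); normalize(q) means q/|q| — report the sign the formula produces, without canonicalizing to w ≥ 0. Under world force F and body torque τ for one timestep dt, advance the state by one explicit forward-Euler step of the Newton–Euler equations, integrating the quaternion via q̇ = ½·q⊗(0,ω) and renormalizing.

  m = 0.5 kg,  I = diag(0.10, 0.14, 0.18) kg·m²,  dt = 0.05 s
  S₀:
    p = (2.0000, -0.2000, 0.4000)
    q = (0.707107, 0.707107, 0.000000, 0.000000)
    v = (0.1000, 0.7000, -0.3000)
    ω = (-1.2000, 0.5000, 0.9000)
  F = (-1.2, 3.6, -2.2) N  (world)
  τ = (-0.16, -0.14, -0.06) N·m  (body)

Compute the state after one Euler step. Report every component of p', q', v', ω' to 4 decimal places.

p' = (2.0050, -0.1650, 0.3850)
q' = (0.7278, 0.6854, -0.0071, 0.0247)
v' = (-0.0200, 1.0600, -0.5200)
ω' = (-1.2890, 0.4191, 0.8900)

precession coupling ω×(Iω) = (0.0180, 0.0864, -0.0240)
(τ − ω×Iω)/I = (-1.7800, -1.6171, -0.2000)
new body rate ω' = (-1.2890, 0.4191, 0.8900)
Hamilton product q⊗(0,ω) = (0.8485284, -0.8485284, -0.2828428, 0.9899498)
updated quaternion q' = (0.7278, 0.6854, -0.0071, 0.0247)
new position p' = (2.0050, -0.1650, 0.3850)
v + (F/m)dt = (-0.0200, 1.0600, -0.5200)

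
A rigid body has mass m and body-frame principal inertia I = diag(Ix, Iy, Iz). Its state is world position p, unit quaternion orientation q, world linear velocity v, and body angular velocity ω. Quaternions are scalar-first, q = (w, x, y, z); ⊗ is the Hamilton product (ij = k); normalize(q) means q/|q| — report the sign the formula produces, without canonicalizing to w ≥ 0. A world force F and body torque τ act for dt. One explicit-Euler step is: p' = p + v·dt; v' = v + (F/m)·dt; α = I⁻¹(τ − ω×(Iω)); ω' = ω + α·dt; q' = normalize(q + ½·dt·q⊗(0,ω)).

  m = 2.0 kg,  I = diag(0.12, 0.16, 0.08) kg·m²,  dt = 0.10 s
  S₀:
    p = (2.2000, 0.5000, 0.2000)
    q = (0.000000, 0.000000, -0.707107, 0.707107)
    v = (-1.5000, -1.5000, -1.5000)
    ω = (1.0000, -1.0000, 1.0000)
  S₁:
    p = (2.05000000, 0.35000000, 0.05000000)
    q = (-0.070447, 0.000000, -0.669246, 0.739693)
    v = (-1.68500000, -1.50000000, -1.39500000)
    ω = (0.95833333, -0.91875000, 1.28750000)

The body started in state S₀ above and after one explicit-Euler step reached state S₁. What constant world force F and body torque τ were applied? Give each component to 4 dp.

Δω = ω₁−ω₀ = (-0.04166667, 0.08125000, 0.28750000)
I·α + gyro = (0.0300, 0.1700, 0.1900)
velocity change Δv = (-0.18500000, 0.00000000, 0.10500000)
m·(v₁−v₀)/dt = (-3.7000, 0.0000, 2.1000)

F = (-3.7000, 0.0000, 2.1000)
τ = (0.0300, 0.1700, 0.1900)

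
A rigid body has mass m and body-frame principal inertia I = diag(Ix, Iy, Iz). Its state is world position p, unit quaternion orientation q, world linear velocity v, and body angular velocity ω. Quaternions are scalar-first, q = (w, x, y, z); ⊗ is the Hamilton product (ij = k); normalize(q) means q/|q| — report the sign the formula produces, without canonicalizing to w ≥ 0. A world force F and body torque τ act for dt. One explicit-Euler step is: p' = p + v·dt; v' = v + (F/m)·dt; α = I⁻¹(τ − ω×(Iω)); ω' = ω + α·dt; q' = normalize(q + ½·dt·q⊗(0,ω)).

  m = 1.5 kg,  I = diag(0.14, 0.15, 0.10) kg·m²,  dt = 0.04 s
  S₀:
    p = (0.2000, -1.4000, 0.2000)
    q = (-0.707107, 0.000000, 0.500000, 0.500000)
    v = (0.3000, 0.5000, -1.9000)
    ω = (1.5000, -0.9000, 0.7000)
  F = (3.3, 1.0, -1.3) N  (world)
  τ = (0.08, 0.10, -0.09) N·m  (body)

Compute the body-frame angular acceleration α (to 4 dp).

precession coupling ω×(Iω) = (0.0315, 0.0420, -0.0135)
angular accel α = (0.3464, 0.3867, -0.7650)

α = (0.3464, 0.3867, -0.7650)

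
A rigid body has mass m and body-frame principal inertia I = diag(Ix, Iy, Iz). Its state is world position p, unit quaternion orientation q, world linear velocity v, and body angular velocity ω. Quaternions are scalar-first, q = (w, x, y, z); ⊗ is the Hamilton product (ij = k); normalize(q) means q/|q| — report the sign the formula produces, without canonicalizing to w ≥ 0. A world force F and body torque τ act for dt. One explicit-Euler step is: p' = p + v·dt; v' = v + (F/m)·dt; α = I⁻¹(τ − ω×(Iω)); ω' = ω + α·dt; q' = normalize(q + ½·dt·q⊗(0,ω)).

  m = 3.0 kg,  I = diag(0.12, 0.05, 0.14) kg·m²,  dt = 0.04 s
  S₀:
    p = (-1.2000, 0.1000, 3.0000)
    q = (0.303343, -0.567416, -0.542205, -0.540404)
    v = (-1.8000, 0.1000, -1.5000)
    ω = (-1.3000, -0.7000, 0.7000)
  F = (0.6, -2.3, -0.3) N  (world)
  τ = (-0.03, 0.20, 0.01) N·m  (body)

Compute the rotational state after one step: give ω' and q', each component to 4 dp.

ω×(Iω) gyroscopic = (-0.0441, 0.0182, -0.0637)
(τ − ω×Iω)/I = (0.1175, 3.6360, 0.5264)
ω + α·dt = (-1.2953, -0.5546, 0.7211)
Hamilton product q⊗(0,ω) = (-0.7389015, -1.1521722, 0.8873763, -0.0953352)
q + ½dt·q⊗(0,ω), renormalized = (0.2884, -0.5901, -0.5242, -0.5420)

ω' = (-1.2953, -0.5546, 0.7211)
q' = (0.2884, -0.5901, -0.5242, -0.5420)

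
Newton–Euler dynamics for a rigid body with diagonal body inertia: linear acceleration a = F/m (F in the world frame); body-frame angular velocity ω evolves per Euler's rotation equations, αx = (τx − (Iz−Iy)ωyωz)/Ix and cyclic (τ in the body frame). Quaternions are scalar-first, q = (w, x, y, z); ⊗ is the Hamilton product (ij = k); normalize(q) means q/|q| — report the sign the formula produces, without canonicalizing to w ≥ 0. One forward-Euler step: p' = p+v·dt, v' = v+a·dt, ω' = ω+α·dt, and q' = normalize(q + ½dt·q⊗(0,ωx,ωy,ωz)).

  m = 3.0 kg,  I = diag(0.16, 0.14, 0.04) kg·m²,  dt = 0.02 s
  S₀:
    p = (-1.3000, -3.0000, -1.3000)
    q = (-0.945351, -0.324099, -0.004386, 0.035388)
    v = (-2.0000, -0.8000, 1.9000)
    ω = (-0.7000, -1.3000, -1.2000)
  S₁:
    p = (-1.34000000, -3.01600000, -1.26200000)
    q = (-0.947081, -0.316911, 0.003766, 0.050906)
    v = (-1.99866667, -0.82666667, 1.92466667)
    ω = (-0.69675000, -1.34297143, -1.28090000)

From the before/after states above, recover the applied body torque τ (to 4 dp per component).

τ = (-0.1300, -0.2000, -0.1800)

Δω = ω₁−ω₀ = (0.00325000, -0.04297143, -0.08090000)
applied torque τ = (-0.1300, -0.2000, -0.1800)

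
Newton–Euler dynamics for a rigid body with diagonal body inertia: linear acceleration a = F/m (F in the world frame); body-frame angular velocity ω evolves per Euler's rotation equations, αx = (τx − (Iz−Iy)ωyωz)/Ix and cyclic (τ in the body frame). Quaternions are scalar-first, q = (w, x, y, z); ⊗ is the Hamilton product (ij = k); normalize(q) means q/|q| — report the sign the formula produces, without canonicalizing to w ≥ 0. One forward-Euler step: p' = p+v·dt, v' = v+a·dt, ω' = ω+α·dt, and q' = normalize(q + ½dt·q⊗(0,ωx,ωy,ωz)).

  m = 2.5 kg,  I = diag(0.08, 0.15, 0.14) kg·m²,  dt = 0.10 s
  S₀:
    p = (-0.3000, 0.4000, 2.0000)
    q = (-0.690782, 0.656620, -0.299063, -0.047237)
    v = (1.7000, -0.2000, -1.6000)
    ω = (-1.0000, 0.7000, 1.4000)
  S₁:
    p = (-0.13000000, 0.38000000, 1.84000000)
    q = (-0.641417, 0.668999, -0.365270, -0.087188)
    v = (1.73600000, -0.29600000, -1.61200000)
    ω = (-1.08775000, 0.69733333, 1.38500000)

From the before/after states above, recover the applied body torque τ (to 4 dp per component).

Δω = ω₁−ω₀ = (-0.08775000, -0.00266667, -0.01500000)
gyro term ω₀×Iω₀ = (-0.0098, 0.0840, -0.0490)
τ = I·(Δω/dt) + ω₀×(Iω₀) = (-0.0800, 0.0800, -0.0700)

τ = (-0.0800, 0.0800, -0.0700)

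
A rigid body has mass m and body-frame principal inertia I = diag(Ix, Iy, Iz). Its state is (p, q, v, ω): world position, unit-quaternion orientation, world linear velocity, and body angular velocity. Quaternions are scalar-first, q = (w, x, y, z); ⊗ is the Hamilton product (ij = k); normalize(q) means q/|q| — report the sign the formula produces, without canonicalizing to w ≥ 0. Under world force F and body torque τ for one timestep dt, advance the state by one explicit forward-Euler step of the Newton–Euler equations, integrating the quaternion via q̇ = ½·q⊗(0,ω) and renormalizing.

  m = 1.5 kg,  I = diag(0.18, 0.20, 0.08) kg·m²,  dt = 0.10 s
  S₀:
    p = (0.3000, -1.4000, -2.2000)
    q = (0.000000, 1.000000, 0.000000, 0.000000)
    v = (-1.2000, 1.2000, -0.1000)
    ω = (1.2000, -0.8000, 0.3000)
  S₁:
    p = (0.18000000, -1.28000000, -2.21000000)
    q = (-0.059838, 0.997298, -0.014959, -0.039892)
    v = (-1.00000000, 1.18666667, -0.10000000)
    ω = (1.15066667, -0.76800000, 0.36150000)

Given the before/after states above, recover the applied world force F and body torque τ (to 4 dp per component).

v₁ − v₀ = (0.20000000, -0.01333333, 0.00000000)
F = m·Δv/dt = (3.0000, -0.2000, 0.0000)
Δω = ω₁−ω₀ = (-0.04933333, 0.03200000, 0.06150000)
precession coupling = (0.0288, 0.0360, -0.0192)
applied torque τ = (-0.0600, 0.1000, 0.0300)

F = (3.0000, -0.2000, 0.0000)
τ = (-0.0600, 0.1000, 0.0300)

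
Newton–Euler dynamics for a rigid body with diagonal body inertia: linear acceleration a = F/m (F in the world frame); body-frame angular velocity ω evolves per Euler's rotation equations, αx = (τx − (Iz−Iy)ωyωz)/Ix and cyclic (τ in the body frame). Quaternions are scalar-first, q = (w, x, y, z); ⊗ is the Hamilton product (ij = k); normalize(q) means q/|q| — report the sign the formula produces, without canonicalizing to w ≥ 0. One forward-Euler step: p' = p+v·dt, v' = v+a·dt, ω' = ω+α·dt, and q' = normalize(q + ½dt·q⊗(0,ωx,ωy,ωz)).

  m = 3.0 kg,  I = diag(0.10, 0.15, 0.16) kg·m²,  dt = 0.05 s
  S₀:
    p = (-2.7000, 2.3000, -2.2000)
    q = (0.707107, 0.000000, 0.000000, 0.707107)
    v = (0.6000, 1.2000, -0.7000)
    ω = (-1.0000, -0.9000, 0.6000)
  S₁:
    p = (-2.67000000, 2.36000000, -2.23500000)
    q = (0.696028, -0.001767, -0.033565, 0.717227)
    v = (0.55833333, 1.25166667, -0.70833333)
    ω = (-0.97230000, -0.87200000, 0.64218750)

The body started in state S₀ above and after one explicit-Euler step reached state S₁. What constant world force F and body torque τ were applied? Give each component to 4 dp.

F = (-2.5000, 3.1000, -0.5000)
τ = (0.0500, 0.1200, 0.1800)

ω₁ − ω₀ = (0.02770000, 0.02800000, 0.04218750)
precession coupling = (-0.0054, 0.0360, 0.0450)
I·α + gyro = (0.0500, 0.1200, 0.1800)
Δv = v₁−v₀ = (-0.04166667, 0.05166667, -0.00833333)
m·(v₁−v₀)/dt = (-2.5000, 3.1000, -0.5000)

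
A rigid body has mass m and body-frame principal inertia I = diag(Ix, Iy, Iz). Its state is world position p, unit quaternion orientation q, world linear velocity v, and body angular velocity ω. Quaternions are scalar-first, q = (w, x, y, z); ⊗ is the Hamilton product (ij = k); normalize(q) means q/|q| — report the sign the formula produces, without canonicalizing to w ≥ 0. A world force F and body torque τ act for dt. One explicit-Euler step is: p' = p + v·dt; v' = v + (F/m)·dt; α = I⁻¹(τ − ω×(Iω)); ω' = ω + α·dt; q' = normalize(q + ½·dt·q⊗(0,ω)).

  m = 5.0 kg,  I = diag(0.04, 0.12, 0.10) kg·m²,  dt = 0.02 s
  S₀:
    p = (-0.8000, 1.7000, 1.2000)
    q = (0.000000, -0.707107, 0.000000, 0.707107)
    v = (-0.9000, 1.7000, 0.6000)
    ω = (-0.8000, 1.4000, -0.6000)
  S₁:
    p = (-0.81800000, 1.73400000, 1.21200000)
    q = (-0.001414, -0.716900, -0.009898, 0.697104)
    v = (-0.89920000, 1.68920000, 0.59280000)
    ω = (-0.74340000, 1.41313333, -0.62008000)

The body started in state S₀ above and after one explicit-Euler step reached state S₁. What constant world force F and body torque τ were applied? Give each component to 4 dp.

v₁ − v₀ = (0.00080000, -0.01080000, -0.00720000)
m·(v₁−v₀)/dt = (0.2000, -2.7000, -1.8000)
ω₁ − ω₀ = (0.05660000, 0.01313333, -0.02008000)
precession coupling = (0.0168, -0.0288, -0.0896)
applied torque τ = (0.1300, 0.0500, -0.1900)

F = (0.2000, -2.7000, -1.8000)
τ = (0.1300, 0.0500, -0.1900)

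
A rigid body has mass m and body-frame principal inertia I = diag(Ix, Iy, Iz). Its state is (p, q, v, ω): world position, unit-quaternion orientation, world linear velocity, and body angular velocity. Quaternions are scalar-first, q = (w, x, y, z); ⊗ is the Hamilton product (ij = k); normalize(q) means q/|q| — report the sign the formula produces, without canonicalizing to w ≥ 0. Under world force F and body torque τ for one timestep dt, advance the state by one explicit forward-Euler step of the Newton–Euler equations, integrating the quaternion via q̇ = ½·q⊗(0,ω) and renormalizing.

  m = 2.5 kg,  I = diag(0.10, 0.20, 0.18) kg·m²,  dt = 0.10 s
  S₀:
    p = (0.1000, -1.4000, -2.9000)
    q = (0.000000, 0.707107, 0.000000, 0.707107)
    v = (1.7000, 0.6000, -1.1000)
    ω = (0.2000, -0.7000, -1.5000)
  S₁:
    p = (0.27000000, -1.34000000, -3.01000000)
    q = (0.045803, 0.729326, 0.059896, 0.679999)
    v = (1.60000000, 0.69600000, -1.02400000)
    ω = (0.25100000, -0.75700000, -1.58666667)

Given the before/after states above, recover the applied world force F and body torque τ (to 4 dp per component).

Δω = ω₁−ω₀ = (0.05100000, -0.05700000, -0.08666667)
ω₀×(Iω₀) = (-0.0210, 0.0240, -0.0140)
applied torque τ = (0.0300, -0.0900, -0.1700)
velocity change Δv = (-0.10000000, 0.09600000, 0.07600000)
applied force F = (-2.5000, 2.4000, 1.9000)

F = (-2.5000, 2.4000, 1.9000)
τ = (0.0300, -0.0900, -0.1700)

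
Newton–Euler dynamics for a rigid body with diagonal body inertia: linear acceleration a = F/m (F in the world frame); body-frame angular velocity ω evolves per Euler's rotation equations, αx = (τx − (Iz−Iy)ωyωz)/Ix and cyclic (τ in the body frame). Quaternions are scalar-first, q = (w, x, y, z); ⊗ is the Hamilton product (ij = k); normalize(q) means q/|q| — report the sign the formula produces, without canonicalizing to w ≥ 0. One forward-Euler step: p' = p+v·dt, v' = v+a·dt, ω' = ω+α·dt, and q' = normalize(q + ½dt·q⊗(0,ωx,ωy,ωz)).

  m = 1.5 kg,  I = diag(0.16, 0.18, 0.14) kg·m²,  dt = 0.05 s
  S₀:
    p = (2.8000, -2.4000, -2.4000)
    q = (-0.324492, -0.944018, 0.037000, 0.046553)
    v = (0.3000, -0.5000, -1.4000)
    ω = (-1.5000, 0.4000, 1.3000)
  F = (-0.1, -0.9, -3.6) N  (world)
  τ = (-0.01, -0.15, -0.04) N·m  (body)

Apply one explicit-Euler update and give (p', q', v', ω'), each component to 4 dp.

a = F/m = (-0.0667, -0.6000, -2.4000)
p + v·dt = (2.8150, -2.4250, -2.4700)
v' = v + a·dt = (0.2967, -0.5300, -1.5200)
gyro term ω×Iω = (-0.0208, -0.0390, -0.0120)
α = I⁻¹(τ − ω×Iω) = (0.0675, -0.6167, -0.2000)
new body rate ω' = (-1.4966, 0.3692, 1.2900)
q⊗(0,ω) = (-1.4913459, 0.5162168, 1.0275971, -0.7439468)
q + ½dt·q⊗(0,ω), renormalized = (-0.3613, -0.9299, 0.0626, 0.0279)

p' = (2.8150, -2.4250, -2.4700)
q' = (-0.3613, -0.9299, 0.0626, 0.0279)
v' = (0.2967, -0.5300, -1.5200)
ω' = (-1.4966, 0.3692, 1.2900)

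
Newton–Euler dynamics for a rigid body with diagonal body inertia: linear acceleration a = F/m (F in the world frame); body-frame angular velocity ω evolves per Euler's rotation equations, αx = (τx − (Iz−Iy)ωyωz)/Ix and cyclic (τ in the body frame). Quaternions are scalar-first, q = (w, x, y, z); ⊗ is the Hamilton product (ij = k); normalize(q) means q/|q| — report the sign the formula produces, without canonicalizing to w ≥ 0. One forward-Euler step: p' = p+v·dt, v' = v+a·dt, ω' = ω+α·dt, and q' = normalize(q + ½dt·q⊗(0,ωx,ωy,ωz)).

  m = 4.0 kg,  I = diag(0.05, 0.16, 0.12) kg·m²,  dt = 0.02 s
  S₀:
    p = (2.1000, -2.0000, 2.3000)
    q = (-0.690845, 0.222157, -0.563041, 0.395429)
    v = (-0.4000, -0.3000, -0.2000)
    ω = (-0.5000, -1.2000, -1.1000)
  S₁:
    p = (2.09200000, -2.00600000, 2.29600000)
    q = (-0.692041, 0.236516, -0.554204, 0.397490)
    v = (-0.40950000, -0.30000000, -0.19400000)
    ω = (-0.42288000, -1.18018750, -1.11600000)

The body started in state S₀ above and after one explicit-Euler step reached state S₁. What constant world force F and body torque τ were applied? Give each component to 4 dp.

F = (-1.9000, 0.0000, 1.2000)
τ = (0.1400, 0.1200, -0.0300)

v₁ − v₀ = (-0.00950000, 0.00000000, 0.00600000)
F = m·Δv/dt = (-1.9000, 0.0000, 1.2000)
rate change Δω = (0.07712000, 0.01981250, -0.01600000)
precession coupling = (-0.0528, -0.0385, 0.0660)
applied torque τ = (0.1400, 0.1200, -0.0300)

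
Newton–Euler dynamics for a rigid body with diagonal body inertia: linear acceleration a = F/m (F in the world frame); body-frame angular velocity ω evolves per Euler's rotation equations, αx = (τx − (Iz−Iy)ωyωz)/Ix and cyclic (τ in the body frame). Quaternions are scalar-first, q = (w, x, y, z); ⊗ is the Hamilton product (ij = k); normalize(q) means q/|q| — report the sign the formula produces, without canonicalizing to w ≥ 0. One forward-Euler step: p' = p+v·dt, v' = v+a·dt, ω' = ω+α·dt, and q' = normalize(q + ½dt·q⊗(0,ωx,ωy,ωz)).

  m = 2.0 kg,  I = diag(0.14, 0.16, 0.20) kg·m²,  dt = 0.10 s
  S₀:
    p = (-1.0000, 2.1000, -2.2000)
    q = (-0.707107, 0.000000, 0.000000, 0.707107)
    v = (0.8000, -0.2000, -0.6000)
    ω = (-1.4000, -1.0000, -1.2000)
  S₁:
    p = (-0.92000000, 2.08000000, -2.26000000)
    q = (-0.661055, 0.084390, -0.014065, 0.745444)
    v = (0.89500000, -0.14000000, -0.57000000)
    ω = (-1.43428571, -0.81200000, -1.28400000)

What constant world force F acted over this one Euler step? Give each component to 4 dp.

F = (1.9000, 1.2000, 0.6000)

v₁ − v₀ = (0.09500000, 0.06000000, 0.03000000)
applied force F = (1.9000, 1.2000, 0.6000)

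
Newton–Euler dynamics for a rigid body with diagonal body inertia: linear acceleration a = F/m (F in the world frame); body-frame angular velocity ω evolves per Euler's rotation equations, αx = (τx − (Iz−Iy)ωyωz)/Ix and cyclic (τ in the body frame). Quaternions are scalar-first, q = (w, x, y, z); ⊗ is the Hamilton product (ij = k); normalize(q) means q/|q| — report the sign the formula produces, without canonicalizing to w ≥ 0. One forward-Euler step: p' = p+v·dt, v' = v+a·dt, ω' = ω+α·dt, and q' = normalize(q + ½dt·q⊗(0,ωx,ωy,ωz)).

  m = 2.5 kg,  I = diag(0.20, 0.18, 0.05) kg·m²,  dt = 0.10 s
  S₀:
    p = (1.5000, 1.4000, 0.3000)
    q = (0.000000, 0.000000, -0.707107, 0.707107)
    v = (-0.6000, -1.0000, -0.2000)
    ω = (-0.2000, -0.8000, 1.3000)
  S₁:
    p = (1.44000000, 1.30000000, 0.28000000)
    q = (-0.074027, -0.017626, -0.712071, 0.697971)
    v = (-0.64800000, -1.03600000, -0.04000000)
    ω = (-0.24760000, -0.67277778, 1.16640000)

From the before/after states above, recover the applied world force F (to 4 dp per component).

velocity change Δv = (-0.04800000, -0.03600000, 0.16000000)
F = m·Δv/dt = (-1.2000, -0.9000, 4.0000)

F = (-1.2000, -0.9000, 4.0000)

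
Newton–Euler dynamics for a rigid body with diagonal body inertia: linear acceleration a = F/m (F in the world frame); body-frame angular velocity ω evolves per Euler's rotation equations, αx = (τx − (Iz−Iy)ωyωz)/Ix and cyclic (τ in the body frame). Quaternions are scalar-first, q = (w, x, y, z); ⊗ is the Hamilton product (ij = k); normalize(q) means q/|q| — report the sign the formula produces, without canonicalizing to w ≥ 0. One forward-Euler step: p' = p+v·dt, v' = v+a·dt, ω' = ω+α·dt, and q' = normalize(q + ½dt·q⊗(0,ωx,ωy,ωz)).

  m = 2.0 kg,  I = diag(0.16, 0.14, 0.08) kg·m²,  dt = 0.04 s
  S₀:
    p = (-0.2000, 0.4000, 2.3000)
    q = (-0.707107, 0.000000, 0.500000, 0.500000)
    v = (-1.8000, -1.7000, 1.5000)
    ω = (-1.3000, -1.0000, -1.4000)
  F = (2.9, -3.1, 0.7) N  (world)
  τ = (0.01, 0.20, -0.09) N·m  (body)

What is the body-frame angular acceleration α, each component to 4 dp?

α = (0.5875, 0.3886, -0.8000)

precession coupling ω×(Iω) = (-0.0840, 0.1456, -0.0260)
angular accel α = (0.5875, 0.3886, -0.8000)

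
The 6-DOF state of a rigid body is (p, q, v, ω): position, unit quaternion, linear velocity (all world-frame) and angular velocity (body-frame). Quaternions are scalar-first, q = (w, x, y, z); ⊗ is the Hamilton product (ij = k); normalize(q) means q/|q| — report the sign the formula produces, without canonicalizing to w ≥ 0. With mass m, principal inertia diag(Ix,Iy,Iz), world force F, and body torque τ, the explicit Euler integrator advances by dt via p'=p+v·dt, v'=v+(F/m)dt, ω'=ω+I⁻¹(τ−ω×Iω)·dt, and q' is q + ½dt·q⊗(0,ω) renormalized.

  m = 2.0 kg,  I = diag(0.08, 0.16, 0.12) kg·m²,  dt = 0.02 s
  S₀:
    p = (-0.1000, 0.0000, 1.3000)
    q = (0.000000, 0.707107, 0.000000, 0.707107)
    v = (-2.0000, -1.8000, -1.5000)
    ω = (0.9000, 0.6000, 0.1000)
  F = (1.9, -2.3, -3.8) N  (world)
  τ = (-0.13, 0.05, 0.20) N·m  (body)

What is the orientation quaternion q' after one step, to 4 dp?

q⊗(0,ω) = (-0.7071070, -0.4242642, 0.5656856, 0.4242642)
q + ½dt·q⊗(0,ω), renormalized = (-0.0071, 0.7028, 0.0057, 0.7113)

q' = (-0.0071, 0.7028, 0.0057, 0.7113)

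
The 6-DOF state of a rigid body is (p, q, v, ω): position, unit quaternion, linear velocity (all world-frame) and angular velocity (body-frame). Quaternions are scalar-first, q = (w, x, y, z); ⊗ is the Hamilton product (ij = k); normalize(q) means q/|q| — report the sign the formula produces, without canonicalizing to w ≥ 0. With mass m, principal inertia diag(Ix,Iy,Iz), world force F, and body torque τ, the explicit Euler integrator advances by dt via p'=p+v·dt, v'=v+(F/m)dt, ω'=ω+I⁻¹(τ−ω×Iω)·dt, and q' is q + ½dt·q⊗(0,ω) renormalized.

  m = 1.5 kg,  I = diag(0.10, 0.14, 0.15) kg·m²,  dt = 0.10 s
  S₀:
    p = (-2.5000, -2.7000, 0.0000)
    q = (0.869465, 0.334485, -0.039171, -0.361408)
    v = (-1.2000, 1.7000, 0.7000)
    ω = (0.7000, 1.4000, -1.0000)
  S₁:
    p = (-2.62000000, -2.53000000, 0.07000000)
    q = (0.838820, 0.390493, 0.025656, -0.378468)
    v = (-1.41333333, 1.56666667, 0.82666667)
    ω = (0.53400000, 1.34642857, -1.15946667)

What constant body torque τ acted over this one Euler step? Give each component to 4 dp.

Δω = ω₁−ω₀ = (-0.16600000, -0.05357143, -0.15946667)
precession coupling = (-0.0140, 0.0350, 0.0392)
I·α + gyro = (-0.1800, -0.0400, -0.2000)

τ = (-0.1800, -0.0400, -0.2000)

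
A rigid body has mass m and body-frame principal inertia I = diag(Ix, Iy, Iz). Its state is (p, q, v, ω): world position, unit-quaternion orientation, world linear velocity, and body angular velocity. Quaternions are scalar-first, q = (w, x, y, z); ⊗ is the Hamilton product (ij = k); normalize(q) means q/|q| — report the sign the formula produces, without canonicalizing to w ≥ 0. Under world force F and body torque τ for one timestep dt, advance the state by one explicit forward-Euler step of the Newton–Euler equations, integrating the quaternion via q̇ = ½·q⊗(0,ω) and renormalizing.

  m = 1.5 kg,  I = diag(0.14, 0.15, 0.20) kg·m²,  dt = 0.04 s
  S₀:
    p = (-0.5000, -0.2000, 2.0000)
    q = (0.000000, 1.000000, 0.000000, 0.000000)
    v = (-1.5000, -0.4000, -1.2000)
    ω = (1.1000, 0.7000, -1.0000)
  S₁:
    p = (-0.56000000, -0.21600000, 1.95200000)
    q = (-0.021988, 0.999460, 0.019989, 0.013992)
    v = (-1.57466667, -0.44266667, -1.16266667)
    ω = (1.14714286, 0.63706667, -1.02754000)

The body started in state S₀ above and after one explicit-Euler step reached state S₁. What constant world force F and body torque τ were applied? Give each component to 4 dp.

F = (-2.8000, -1.6000, 1.4000)
τ = (0.1300, -0.1700, -0.1300)

v₁ − v₀ = (-0.07466667, -0.04266667, 0.03733333)
F = m·Δv/dt = (-2.8000, -1.6000, 1.4000)
ω₁ − ω₀ = (0.04714286, -0.06293333, -0.02754000)
applied torque τ = (0.1300, -0.1700, -0.1300)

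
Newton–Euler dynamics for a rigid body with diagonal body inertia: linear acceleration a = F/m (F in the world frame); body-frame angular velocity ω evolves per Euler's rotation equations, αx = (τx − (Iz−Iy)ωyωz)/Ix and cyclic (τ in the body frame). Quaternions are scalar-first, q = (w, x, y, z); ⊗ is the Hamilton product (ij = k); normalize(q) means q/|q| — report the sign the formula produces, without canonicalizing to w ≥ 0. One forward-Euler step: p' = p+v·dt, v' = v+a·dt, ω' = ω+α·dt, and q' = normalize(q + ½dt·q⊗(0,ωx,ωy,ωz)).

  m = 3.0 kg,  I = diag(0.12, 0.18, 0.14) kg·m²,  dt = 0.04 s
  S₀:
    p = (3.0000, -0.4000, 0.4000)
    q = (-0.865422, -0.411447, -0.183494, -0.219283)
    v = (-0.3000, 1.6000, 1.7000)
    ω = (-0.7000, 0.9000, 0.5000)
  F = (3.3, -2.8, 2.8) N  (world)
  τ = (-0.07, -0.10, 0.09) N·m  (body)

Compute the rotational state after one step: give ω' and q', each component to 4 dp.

ω' = (-0.7173, 0.8762, 0.5365)
q' = (-0.8654, -0.3971, -0.1918, -0.2378)

(τ − ω×Iω)/I = (-0.4333, -0.5944, 0.9129)
ω' = ω + α·dt = (-0.7173, 0.8762, 0.5365)
q⊗(0,ω) = (-0.0132268, 0.7114031, -0.4196582, -0.9314591)
q' = normalize(q + ½dt·q⊗(0,ω)) = (-0.8654, -0.3971, -0.1918, -0.2378)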